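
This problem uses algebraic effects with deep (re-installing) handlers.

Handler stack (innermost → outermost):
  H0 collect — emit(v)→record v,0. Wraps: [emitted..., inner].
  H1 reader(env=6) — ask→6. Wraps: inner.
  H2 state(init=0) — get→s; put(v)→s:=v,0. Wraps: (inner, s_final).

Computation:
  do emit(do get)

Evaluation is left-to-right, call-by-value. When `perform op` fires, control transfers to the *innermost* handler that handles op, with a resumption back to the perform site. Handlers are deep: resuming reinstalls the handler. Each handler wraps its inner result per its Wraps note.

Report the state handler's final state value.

Answer: 0

Working:
get @ H2 ⇒ 0
emit(0) @ H0 ⇒ out+=0
H0 returns [0, 0]
H1 returns [0, 0]
H2 returns ([0, 0], 0)
= ([0, 0], 0)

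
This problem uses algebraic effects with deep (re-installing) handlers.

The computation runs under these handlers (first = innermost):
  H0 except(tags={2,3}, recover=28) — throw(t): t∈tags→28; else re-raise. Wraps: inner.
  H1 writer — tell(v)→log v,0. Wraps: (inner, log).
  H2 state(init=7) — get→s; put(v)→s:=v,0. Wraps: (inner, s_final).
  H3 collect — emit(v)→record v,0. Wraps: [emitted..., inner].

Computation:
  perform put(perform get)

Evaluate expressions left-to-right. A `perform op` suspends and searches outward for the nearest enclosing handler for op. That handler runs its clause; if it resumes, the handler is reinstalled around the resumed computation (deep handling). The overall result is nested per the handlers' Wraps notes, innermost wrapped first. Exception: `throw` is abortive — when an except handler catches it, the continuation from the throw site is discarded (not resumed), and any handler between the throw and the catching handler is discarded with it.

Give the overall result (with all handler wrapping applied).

Working:
get @ H2 ⇒ 7
put(7) @ H2 ⇒ s:=7
H0 returns 0
H1 returns (0, ())
H2 returns ((0, ()), 7)
H3 returns [((0, ()), 7)]
= [((0, ()), 7)]

Answer: [((0, ()), 7)]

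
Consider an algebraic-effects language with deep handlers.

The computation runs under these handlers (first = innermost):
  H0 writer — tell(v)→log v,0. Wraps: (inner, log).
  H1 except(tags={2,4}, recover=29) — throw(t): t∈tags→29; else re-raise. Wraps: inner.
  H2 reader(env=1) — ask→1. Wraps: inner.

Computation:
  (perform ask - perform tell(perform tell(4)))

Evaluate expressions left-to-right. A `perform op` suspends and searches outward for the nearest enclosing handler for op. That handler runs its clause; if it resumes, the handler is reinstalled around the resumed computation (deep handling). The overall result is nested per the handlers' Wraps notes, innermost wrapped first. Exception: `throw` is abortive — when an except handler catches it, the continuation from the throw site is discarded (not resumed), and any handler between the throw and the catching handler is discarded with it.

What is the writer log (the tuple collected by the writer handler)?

Evaluation trace:
ask @ H2 ⇒ 1
tell(4) @ H0 ⇒ log+=4
tell(0) @ H0 ⇒ log+=0
H0 returns (1, (4, 0))
H1 returns (1, (4, 0))
H2 returns (1, (4, 0))
= (1, (4, 0))

Answer: (4, 0)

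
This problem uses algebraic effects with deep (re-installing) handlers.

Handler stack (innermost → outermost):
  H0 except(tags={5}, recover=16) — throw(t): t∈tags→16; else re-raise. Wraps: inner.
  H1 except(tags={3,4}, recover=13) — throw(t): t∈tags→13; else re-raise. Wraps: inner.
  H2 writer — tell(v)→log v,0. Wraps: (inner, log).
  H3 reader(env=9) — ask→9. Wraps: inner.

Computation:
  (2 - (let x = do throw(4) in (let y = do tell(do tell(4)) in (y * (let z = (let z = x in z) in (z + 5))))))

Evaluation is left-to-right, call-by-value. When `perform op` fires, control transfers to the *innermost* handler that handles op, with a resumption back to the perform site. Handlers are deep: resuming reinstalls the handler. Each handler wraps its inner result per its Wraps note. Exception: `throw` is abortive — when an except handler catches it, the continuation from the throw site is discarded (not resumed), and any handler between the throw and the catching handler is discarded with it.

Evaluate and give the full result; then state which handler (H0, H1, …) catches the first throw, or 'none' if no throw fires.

Answer: (13, ()) ; first throw caught by: H1

Evaluation trace:
throw(4) @ H0 re-raised
throw(4) @ H1 caught ⇒ 13
H2 returns (13, ())
H3 returns (13, ())
= (13, ())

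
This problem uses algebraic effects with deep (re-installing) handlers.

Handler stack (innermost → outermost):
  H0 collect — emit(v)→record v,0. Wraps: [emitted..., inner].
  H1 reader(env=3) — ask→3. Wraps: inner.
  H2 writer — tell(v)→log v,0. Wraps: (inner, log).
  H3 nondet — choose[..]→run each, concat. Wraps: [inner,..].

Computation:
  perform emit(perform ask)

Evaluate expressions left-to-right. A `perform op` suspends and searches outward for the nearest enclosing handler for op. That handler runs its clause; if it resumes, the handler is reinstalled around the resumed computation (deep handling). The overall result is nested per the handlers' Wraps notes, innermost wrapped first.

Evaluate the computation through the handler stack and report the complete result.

Answer: [([3, 0], ())]

Step-by-step:
ask @ H1 ⇒ 3
emit(3) @ H0 ⇒ out+=3
H0 returns [3, 0]
H1 returns [3, 0]
H2 returns ([3, 0], ())
H3 returns [([3, 0], ())]
= [([3, 0], ())]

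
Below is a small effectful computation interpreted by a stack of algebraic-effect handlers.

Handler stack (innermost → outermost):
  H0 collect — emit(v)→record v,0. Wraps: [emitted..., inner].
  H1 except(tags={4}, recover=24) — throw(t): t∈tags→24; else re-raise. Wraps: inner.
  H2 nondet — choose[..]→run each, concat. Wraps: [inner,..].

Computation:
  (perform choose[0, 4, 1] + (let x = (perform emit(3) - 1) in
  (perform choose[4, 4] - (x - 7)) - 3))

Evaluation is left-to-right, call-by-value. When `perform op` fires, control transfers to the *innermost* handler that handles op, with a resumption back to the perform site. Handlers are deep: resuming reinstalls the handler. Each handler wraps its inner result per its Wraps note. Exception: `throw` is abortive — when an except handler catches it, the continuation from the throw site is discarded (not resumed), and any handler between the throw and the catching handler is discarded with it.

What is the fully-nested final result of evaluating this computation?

Answer: [[3, 9], [3, 9], [3, 13], [3, 13], [3, 10], [3, 10]]

Evaluation trace:
choose[0, 4, 1] @ H2
  branch[0] choose=0:
    emit(3) @ H0 ⇒ out+=3
    choose[4, 4] @ H2
      branch[0] choose=4:
        H0 returns [3, 9]
        H1 returns [3, 9]
        H2 returns [[3, 9]]
      branch[1] choose=4:
        H0 returns [3, 9]
        H1 returns [3, 9]
        H2 returns [[3, 9]]
  branch[1] choose=4:
    emit(3) @ H0 ⇒ out+=3
    choose[4, 4] @ H2
      branch[0] choose=4:
        H0 returns [3, 13]
        H1 returns [3, 13]
        H2 returns [[3, 13]]
      branch[1] choose=4:
        H0 returns [3, 13]
        H1 returns [3, 13]
        H2 returns [[3, 13]]
  branch[2] choose=1:
    emit(3) @ H0 ⇒ out+=3
    choose[4, 4] @ H2
      branch[0] choose=4:
        H0 returns [3, 10]
        H1 returns [3, 10]
        H2 returns [[3, 10]]
      branch[1] choose=4:
        H0 returns [3, 10]
        H1 returns [3, 10]
        H2 returns [[3, 10]]
= [[3, 9], [3, 9], [3, 13], [3, 13], [3, 10], [3, 10]]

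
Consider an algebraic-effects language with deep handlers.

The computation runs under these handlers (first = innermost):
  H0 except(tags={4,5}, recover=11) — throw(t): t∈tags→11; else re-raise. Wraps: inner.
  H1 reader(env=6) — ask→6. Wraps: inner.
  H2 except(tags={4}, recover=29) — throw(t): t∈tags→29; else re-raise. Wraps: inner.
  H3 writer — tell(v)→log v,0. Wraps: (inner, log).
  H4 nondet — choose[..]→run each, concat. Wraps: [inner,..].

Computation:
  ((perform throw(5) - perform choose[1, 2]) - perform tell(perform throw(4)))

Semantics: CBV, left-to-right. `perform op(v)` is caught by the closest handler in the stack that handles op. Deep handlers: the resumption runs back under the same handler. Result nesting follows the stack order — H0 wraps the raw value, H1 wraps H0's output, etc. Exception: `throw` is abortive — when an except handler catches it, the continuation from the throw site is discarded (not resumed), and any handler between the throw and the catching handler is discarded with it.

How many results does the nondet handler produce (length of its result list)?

Answer: 1

Evaluation trace:
throw(5) @ H0 caught ⇒ 11
H1 returns 11
H2 returns 11
H3 returns (11, ())
H4 returns [(11, ())]
= [(11, ())]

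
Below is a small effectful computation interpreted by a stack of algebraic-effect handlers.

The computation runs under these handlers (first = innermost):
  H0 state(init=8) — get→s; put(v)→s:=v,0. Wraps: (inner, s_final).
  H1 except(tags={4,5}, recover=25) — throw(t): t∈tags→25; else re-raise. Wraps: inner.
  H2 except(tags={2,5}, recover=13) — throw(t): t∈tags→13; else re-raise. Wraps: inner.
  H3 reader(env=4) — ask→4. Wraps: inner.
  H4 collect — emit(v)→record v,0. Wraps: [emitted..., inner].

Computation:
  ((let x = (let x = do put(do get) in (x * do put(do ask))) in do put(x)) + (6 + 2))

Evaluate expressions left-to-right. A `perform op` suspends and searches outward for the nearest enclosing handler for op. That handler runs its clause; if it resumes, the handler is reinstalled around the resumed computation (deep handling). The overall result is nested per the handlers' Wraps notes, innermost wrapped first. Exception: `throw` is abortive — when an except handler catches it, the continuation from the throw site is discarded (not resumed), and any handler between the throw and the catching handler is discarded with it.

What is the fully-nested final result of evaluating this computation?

Working:
get @ H0 ⇒ 8
put(8) @ H0 ⇒ s:=8
ask @ H3 ⇒ 4
put(4) @ H0 ⇒ s:=4
put(0) @ H0 ⇒ s:=0
H0 returns (8, 0)
H1 returns (8, 0)
H2 returns (8, 0)
H3 returns (8, 0)
H4 returns [(8, 0)]
= [(8, 0)]

Answer: [(8, 0)]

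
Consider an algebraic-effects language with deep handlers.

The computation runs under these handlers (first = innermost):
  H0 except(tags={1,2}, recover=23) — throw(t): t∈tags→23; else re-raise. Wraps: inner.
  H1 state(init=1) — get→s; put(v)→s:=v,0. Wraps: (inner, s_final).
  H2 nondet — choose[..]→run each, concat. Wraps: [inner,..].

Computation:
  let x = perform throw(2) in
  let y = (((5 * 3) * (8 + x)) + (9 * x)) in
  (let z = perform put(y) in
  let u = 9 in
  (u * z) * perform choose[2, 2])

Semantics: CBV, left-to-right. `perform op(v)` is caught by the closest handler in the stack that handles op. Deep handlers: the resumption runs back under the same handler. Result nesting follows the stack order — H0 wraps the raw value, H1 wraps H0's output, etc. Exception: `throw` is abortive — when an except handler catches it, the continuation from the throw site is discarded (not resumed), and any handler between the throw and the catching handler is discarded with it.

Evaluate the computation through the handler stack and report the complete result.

Step-by-step:
throw(2) @ H0 caught ⇒ 23
H1 returns (23, 1)
H2 returns [(23, 1)]
= [(23, 1)]

Answer: [(23, 1)]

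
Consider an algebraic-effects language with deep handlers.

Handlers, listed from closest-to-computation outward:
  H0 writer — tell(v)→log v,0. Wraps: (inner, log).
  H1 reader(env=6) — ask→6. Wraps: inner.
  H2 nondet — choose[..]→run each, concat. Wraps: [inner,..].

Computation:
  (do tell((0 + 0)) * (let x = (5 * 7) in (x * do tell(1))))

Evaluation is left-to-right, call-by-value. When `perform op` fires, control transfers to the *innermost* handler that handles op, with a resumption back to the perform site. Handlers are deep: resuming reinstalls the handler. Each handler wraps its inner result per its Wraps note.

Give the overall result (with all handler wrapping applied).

Step-by-step:
tell(0) @ H0 ⇒ log+=0
tell(1) @ H0 ⇒ log+=1
H0 returns (0, (0, 1))
H1 returns (0, (0, 1))
H2 returns [(0, (0, 1))]
= [(0, (0, 1))]

Answer: [(0, (0, 1))]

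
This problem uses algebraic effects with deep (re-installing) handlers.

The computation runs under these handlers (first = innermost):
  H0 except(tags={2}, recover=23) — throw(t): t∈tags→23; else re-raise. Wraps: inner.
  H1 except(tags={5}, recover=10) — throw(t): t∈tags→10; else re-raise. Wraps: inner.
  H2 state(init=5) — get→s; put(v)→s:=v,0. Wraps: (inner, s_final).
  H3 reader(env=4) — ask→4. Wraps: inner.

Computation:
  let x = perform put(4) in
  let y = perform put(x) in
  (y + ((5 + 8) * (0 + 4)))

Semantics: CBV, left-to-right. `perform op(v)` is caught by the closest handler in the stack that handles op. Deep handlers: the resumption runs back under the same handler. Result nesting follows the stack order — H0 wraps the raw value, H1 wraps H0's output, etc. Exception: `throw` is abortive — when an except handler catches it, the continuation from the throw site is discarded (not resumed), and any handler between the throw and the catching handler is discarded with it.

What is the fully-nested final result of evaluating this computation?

Working:
put(4) @ H2 ⇒ s:=4
put(0) @ H2 ⇒ s:=0
H0 returns 52
H1 returns 52
H2 returns (52, 0)
H3 returns (52, 0)
= (52, 0)

Answer: (52, 0)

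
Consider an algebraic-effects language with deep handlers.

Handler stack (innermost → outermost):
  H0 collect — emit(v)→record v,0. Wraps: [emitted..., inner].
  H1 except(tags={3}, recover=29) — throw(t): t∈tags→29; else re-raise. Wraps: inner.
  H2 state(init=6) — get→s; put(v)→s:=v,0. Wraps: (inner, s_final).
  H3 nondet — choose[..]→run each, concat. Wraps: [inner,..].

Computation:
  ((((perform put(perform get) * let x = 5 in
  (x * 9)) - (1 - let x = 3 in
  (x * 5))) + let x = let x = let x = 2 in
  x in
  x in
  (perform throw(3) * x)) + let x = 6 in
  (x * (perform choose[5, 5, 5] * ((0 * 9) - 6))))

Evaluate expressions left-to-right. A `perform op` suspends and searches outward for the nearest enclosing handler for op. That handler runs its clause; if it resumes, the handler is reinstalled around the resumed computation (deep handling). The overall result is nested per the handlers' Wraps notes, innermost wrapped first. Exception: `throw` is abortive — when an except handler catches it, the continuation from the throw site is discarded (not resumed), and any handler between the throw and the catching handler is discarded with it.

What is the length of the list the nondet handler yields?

Working:
get @ H2 ⇒ 6
put(6) @ H2 ⇒ s:=6
throw(3) @ H1 caught ⇒ 29
H2 returns (29, 6)
H3 returns [(29, 6)]
= [(29, 6)]

Answer: 1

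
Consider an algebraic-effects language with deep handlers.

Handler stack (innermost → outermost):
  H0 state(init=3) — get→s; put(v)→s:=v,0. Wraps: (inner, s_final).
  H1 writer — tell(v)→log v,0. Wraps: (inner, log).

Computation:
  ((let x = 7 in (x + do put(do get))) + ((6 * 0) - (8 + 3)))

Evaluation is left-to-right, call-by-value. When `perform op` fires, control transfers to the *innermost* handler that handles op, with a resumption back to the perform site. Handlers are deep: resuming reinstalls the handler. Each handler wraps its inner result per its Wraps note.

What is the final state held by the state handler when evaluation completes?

Answer: 3

Evaluation trace:
get @ H0 ⇒ 3
put(3) @ H0 ⇒ s:=3
H0 returns (-4, 3)
H1 returns ((-4, 3), ())
= ((-4, 3), ())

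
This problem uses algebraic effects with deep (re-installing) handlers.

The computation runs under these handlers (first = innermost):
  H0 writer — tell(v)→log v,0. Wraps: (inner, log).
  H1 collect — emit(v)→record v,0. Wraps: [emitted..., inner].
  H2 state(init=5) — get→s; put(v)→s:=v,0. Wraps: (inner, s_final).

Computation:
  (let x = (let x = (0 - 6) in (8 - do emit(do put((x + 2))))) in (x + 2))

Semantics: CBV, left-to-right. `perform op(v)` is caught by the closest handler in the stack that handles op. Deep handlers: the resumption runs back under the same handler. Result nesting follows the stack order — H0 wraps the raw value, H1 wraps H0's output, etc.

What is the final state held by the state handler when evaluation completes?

Answer: -4

Evaluation trace:
put(-4) @ H2 ⇒ s:=-4
emit(0) @ H1 ⇒ out+=0
H0 returns (10, ())
H1 returns [0, (10, ())]
H2 returns ([0, (10, ())], -4)
= ([0, (10, ())], -4)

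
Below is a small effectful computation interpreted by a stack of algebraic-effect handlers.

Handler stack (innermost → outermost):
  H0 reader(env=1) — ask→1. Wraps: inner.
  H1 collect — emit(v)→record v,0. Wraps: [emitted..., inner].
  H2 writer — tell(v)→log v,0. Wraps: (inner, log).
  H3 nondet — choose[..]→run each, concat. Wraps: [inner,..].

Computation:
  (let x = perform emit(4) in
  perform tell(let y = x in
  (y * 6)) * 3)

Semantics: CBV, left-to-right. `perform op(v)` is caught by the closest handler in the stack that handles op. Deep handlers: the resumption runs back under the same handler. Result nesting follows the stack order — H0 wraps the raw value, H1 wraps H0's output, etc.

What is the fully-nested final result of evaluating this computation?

Step-by-step:
emit(4) @ H1 ⇒ out+=4
tell(0) @ H2 ⇒ log+=0
H0 returns 0
H1 returns [4, 0]
H2 returns ([4, 0], (0))
H3 returns [([4, 0], (0))]
= [([4, 0], (0))]

Answer: [([4, 0], (0))]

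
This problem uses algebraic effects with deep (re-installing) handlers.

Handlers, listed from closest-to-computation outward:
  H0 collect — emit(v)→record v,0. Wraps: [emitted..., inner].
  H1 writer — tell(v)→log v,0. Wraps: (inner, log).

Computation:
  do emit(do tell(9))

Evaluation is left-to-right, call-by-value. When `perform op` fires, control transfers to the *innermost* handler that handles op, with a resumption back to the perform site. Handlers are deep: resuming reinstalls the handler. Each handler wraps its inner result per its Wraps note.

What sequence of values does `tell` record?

Answer: (9)

Evaluation trace:
tell(9) @ H1 ⇒ log+=9
emit(0) @ H0 ⇒ out+=0
H0 returns [0, 0]
H1 returns ([0, 0], (9))
= ([0, 0], (9))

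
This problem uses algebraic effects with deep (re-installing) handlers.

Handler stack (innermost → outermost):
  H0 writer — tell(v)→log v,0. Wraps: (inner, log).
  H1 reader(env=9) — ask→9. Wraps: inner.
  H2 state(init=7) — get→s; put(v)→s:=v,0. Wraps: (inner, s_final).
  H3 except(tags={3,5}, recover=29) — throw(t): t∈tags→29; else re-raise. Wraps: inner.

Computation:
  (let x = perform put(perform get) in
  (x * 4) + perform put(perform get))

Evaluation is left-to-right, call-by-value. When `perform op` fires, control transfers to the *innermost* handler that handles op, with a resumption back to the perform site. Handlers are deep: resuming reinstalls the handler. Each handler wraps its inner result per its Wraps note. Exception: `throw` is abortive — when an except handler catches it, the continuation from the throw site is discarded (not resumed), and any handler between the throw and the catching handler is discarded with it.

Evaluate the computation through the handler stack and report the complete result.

Evaluation trace:
get @ H2 ⇒ 7
put(7) @ H2 ⇒ s:=7
get @ H2 ⇒ 7
put(7) @ H2 ⇒ s:=7
H0 returns (0, ())
H1 returns (0, ())
H2 returns ((0, ()), 7)
H3 returns ((0, ()), 7)
= ((0, ()), 7)

Answer: ((0, ()), 7)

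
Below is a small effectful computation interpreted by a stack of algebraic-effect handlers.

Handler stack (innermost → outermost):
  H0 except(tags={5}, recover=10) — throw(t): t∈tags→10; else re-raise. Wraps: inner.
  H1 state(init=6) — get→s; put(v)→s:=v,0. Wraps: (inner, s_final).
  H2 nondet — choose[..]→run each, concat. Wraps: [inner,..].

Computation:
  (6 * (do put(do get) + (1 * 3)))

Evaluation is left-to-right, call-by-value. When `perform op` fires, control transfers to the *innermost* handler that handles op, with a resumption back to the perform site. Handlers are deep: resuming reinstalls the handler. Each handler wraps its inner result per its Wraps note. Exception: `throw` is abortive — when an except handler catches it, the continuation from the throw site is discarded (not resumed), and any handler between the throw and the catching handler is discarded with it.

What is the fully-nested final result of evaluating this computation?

Answer: [(18, 6)]

Evaluation trace:
get @ H1 ⇒ 6
put(6) @ H1 ⇒ s:=6
H0 returns 18
H1 returns (18, 6)
H2 returns [(18, 6)]
= [(18, 6)]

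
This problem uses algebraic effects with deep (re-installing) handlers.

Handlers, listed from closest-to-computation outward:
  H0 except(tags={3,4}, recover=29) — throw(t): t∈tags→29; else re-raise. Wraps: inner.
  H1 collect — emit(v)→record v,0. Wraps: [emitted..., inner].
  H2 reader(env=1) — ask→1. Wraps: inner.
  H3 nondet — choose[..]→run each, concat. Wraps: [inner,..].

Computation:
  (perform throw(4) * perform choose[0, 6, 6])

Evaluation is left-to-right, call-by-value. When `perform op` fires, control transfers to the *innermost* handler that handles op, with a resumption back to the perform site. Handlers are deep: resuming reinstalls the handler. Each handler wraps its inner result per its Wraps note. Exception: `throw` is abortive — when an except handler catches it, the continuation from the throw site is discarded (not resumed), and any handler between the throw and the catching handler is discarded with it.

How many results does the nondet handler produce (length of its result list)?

Working:
throw(4) @ H0 caught ⇒ 29
H1 returns [29]
H2 returns [29]
H3 returns [[29]]
= [[29]]

Answer: 1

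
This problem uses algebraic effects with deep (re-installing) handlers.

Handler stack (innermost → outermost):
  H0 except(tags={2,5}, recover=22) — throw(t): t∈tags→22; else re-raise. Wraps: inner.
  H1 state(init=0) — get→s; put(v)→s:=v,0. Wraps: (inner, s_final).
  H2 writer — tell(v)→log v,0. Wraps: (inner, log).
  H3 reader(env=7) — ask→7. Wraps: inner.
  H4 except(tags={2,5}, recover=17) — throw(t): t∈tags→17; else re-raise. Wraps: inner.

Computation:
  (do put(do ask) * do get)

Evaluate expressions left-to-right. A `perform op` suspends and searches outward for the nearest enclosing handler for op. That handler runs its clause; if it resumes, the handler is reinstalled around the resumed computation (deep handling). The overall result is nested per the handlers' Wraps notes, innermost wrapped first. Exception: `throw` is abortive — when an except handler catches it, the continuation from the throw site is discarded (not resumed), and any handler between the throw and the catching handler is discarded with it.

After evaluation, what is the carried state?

Answer: 7

Working:
ask @ H3 ⇒ 7
put(7) @ H1 ⇒ s:=7
get @ H1 ⇒ 7
H0 returns 0
H1 returns (0, 7)
H2 returns ((0, 7), ())
H3 returns ((0, 7), ())
H4 returns ((0, 7), ())
= ((0, 7), ())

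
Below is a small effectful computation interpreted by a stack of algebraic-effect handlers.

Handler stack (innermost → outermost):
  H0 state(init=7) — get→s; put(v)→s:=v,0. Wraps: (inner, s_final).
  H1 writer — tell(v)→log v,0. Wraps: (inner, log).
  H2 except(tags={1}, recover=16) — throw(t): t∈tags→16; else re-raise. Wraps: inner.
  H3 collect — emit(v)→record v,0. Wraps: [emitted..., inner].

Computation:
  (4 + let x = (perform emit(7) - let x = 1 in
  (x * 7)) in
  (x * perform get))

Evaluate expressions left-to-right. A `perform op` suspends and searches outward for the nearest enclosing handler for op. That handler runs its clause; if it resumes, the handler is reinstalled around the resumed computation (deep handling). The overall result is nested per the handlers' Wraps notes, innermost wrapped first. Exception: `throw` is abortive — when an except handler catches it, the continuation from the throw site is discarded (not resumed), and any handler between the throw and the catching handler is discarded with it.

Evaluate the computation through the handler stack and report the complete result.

Answer: [7, ((-45, 7), ())]

Evaluation trace:
emit(7) @ H3 ⇒ out+=7
get @ H0 ⇒ 7
H0 returns (-45, 7)
H1 returns ((-45, 7), ())
H2 returns ((-45, 7), ())
H3 returns [7, ((-45, 7), ())]
= [7, ((-45, 7), ())]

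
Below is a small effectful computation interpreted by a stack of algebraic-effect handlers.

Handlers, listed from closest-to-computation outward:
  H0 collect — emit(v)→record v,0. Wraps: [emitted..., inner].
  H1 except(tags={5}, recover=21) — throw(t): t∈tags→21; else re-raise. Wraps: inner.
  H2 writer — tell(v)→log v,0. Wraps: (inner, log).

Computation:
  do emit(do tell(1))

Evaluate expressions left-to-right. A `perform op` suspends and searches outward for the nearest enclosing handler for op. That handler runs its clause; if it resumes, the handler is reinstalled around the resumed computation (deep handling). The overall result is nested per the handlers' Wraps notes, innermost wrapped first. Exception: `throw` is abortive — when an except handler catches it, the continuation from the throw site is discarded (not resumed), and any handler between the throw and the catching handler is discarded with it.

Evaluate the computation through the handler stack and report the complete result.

Answer: ([0, 0], (1))

Step-by-step:
tell(1) @ H2 ⇒ log+=1
emit(0) @ H0 ⇒ out+=0
H0 returns [0, 0]
H1 returns [0, 0]
H2 returns ([0, 0], (1))
= ([0, 0], (1))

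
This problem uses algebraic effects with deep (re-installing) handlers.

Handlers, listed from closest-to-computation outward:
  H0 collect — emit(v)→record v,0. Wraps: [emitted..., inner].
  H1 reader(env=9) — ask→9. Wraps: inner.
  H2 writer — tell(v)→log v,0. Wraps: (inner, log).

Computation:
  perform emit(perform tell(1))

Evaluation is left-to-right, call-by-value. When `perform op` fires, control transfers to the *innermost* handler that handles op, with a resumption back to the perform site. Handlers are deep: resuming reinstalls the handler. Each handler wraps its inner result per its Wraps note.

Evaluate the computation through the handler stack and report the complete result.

Answer: ([0, 0], (1))

Evaluation trace:
tell(1) @ H2 ⇒ log+=1
emit(0) @ H0 ⇒ out+=0
H0 returns [0, 0]
H1 returns [0, 0]
H2 returns ([0, 0], (1))
= ([0, 0], (1))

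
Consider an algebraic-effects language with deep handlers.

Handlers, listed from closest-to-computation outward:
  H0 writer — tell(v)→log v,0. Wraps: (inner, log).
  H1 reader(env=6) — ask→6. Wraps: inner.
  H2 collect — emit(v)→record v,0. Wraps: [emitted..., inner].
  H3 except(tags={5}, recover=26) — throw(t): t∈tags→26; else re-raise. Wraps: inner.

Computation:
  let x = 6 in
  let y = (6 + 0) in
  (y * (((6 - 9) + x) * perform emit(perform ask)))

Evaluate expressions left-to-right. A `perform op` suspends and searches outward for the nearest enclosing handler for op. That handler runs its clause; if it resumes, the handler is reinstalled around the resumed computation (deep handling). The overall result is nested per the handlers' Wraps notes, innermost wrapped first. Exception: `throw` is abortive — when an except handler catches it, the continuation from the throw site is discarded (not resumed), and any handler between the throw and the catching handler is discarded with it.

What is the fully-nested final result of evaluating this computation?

Evaluation trace:
ask @ H1 ⇒ 6
emit(6) @ H2 ⇒ out+=6
H0 returns (0, ())
H1 returns (0, ())
H2 returns [6, (0, ())]
H3 returns [6, (0, ())]
= [6, (0, ())]

Answer: [6, (0, ())]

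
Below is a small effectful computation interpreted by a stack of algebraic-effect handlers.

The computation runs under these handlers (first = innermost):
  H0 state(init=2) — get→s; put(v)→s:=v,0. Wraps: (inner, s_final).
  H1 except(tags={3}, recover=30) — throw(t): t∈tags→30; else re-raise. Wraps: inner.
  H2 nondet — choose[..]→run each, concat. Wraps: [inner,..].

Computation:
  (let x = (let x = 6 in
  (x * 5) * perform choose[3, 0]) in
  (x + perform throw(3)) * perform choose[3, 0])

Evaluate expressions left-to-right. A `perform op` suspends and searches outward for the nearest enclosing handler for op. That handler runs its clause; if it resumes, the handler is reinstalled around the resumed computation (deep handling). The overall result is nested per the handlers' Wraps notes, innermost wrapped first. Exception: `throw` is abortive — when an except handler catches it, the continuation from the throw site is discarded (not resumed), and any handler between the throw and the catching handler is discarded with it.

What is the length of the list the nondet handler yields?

Evaluation trace:
choose[3, 0] @ H2
  branch[0] choose=3:
    throw(3) @ H1 caught ⇒ 30
    H2 returns [30]
  branch[1] choose=0:
    throw(3) @ H1 caught ⇒ 30
    H2 returns [30]
= [30, 30]

Answer: 2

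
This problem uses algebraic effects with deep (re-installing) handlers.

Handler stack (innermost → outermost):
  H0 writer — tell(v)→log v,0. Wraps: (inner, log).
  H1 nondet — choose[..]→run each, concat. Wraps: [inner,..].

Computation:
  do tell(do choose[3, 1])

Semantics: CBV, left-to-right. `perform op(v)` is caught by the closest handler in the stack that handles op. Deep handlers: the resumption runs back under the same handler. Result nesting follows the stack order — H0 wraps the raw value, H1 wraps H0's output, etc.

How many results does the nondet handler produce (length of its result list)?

Answer: 2

Step-by-step:
choose[3, 1] @ H1
  branch[0] choose=3:
    tell(3) @ H0 ⇒ log+=3
    H0 returns (0, (3))
    H1 returns [(0, (3))]
  branch[1] choose=1:
    tell(1) @ H0 ⇒ log+=1
    H0 returns (0, (1))
    H1 returns [(0, (1))]
= [(0, (3)), (0, (1))]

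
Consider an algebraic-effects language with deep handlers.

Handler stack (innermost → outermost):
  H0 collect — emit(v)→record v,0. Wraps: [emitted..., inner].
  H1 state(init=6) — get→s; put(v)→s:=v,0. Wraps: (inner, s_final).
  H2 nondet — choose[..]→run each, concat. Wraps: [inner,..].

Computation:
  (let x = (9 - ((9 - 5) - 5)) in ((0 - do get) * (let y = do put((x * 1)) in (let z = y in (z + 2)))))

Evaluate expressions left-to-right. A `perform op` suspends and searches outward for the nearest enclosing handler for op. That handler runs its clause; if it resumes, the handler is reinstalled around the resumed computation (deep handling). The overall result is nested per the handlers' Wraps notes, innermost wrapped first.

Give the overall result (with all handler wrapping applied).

Step-by-step:
get @ H1 ⇒ 6
put(10) @ H1 ⇒ s:=10
H0 returns [-12]
H1 returns ([-12], 10)
H2 returns [([-12], 10)]
= [([-12], 10)]

Answer: [([-12], 10)]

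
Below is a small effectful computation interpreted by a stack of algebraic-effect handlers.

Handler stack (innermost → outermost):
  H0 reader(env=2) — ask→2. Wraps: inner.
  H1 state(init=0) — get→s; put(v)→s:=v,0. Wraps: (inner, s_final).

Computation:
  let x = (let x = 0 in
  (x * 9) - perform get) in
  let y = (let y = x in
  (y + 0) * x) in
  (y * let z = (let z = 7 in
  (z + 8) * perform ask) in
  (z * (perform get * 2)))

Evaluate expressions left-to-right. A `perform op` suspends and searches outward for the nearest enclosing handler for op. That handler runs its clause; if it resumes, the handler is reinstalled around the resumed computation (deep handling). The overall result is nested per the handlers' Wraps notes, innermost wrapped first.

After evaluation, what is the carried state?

Working:
get @ H1 ⇒ 0
ask @ H0 ⇒ 2
get @ H1 ⇒ 0
H0 returns 0
H1 returns (0, 0)
= (0, 0)

Answer: 0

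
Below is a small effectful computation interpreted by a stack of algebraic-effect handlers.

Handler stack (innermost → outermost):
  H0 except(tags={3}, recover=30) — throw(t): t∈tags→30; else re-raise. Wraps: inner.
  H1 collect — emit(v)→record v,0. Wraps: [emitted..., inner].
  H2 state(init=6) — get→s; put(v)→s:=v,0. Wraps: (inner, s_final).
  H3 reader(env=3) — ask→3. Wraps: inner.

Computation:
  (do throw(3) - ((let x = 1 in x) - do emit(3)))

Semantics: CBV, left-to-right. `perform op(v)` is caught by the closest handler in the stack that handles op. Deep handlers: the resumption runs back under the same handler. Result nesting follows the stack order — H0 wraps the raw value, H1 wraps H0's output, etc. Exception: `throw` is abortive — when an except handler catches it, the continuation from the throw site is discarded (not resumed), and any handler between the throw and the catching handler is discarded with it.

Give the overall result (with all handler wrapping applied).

Answer: ([30], 6)

Working:
throw(3) @ H0 caught ⇒ 30
H1 returns [30]
H2 returns ([30], 6)
H3 returns ([30], 6)
= ([30], 6)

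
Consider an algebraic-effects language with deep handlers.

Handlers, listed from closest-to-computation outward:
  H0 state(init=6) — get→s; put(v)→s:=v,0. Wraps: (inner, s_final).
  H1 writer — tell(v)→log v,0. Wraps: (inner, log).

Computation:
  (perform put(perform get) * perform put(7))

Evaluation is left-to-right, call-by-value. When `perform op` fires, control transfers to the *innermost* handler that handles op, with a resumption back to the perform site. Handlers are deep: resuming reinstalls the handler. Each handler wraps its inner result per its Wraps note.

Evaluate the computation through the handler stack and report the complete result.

Answer: ((0, 7), ())

Evaluation trace:
get @ H0 ⇒ 6
put(6) @ H0 ⇒ s:=6
put(7) @ H0 ⇒ s:=7
H0 returns (0, 7)
H1 returns ((0, 7), ())
= ((0, 7), ())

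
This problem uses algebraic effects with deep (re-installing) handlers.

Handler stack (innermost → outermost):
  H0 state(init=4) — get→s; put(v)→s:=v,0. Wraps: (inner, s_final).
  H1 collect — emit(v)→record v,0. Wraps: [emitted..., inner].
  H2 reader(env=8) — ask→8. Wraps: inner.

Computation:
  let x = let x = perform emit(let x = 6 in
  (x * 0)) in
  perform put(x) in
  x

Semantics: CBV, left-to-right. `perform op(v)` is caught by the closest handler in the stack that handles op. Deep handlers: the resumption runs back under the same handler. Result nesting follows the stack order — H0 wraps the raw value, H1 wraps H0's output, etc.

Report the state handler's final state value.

Answer: 0

Working:
emit(0) @ H1 ⇒ out+=0
put(0) @ H0 ⇒ s:=0
H0 returns (0, 0)
H1 returns [0, (0, 0)]
H2 returns [0, (0, 0)]
= [0, (0, 0)]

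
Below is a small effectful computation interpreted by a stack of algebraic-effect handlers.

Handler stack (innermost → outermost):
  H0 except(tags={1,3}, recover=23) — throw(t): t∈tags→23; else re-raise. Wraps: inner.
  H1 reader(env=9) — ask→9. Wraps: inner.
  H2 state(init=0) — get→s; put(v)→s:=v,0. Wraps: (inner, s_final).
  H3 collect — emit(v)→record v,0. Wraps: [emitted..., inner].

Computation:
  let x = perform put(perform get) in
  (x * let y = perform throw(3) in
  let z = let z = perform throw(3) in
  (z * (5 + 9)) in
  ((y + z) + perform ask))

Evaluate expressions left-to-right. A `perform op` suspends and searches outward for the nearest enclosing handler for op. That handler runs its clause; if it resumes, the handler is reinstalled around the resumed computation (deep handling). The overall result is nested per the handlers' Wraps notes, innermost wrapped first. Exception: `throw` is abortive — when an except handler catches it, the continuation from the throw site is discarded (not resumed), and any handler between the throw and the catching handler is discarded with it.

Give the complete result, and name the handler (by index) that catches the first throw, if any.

Working:
get @ H2 ⇒ 0
put(0) @ H2 ⇒ s:=0
throw(3) @ H0 caught ⇒ 23
H1 returns 23
H2 returns (23, 0)
H3 returns [(23, 0)]
= [(23, 0)]

Answer: [(23, 0)] ; first throw caught by: H0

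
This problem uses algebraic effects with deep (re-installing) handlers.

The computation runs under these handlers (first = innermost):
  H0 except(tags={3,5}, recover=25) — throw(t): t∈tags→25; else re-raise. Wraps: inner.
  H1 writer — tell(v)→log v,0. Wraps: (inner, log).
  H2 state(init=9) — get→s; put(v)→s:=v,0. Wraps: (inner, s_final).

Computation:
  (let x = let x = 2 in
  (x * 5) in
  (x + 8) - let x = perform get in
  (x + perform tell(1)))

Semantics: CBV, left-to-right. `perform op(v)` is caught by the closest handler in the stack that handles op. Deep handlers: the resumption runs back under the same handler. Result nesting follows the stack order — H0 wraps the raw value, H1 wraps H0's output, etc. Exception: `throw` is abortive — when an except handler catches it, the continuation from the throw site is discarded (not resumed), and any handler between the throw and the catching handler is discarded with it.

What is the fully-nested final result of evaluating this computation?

Evaluation trace:
get @ H2 ⇒ 9
tell(1) @ H1 ⇒ log+=1
H0 returns 9
H1 returns (9, (1))
H2 returns ((9, (1)), 9)
= ((9, (1)), 9)

Answer: ((9, (1)), 9)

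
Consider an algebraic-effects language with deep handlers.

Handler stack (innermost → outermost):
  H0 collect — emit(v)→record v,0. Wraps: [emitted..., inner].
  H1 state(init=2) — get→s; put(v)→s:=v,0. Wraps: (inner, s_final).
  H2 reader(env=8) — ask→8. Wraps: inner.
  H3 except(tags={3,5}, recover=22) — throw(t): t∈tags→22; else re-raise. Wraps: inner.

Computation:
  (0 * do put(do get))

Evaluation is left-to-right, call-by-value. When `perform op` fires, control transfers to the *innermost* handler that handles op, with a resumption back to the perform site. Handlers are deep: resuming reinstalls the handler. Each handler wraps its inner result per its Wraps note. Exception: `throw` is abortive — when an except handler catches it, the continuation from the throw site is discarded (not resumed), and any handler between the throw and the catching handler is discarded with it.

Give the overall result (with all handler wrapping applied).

Evaluation trace:
get @ H1 ⇒ 2
put(2) @ H1 ⇒ s:=2
H0 returns [0]
H1 returns ([0], 2)
H2 returns ([0], 2)
H3 returns ([0], 2)
= ([0], 2)

Answer: ([0], 2)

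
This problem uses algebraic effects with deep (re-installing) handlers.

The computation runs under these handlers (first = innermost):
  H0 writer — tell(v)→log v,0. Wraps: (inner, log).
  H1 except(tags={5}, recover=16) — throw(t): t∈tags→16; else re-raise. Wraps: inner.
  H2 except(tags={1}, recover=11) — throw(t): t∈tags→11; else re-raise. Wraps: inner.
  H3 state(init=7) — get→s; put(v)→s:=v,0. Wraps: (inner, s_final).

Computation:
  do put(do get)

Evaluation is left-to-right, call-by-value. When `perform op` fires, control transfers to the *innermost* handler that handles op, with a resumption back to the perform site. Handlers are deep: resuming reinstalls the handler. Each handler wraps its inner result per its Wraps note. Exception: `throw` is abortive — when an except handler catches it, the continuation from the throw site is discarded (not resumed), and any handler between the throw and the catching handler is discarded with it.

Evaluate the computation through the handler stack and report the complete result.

Answer: ((0, ()), 7)

Evaluation trace:
get @ H3 ⇒ 7
put(7) @ H3 ⇒ s:=7
H0 returns (0, ())
H1 returns (0, ())
H2 returns (0, ())
H3 returns ((0, ()), 7)
= ((0, ()), 7)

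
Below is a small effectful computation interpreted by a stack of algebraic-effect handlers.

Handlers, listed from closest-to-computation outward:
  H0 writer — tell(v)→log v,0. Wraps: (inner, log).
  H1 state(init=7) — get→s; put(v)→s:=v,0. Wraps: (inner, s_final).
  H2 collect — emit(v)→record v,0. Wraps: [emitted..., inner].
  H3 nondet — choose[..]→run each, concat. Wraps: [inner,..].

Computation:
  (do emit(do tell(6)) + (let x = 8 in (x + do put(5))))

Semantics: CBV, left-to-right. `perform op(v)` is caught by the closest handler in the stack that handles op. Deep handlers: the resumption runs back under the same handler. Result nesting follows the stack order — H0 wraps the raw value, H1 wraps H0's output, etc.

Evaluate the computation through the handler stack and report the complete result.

Answer: [[0, ((8, (6)), 5)]]

Step-by-step:
tell(6) @ H0 ⇒ log+=6
emit(0) @ H2 ⇒ out+=0
put(5) @ H1 ⇒ s:=5
H0 returns (8, (6))
H1 returns ((8, (6)), 5)
H2 returns [0, ((8, (6)), 5)]
H3 returns [[0, ((8, (6)), 5)]]
= [[0, ((8, (6)), 5)]]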